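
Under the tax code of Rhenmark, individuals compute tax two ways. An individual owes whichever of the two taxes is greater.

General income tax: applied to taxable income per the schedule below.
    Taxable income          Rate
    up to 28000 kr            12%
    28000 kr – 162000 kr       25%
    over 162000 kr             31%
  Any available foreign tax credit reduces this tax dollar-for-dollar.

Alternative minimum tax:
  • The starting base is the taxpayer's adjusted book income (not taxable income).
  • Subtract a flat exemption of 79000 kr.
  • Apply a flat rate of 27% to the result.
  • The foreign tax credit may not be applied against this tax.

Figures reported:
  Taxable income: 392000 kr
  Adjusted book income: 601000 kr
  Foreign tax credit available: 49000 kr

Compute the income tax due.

140940 kr

General income tax:
  28000 kr × 12% = 3360 kr
  134000 kr × 25% = 33500 kr
  230000 kr × 31% = 71300 kr
  → 108160 kr
  Less foreign tax credit 49000 kr → 59160 kr

Alternative minimum tax:
  Base (adjusted book income): 601000 kr
  Less exemption 79000 kr → base 522000 kr
  522000 kr × 27% = 140940 kr

140940 kr > 59160 kr, so the alternative minimum tax is the binding amount.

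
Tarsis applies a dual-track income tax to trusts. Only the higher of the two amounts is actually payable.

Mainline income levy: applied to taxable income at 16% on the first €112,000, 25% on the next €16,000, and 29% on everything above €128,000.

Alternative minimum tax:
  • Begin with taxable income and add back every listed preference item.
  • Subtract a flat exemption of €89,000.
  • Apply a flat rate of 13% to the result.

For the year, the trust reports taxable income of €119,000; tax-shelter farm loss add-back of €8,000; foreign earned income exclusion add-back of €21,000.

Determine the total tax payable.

€19,670

Mainline income levy:
  €112,000 × 16% = €17,920
  €7,000 × 25% = €1,750
  → €19,670

Alternative minimum tax:
  Adjusted income: €119,000 + €8,000 + €21,000 = €148,000
  Less exemption €89,000 → base €59,000
  €59,000 × 13% = €7,670

€19,670 > €7,670, so the mainline income levy governs.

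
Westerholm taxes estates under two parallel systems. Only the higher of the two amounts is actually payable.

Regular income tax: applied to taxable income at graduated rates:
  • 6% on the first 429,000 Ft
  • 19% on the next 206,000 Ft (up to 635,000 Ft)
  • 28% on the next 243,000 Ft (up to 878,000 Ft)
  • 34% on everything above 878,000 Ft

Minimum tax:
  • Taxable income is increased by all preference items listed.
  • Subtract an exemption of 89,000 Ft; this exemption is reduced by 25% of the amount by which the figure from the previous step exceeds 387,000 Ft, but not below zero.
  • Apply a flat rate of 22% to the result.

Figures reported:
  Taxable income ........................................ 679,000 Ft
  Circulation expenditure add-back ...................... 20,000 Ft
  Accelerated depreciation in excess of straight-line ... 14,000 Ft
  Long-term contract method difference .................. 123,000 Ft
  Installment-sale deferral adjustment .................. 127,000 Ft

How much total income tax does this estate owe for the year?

Regular income tax:
  429,000 Ft × 6% = 25,740 Ft
  206,000 Ft × 19% = 39,140 Ft
  44,000 Ft × 28% = 12,320 Ft
  → 77,200 Ft

Minimum tax:
  Adjusted income: 679,000 Ft + 20,000 Ft + 14,000 Ft + 123,000 Ft + 127,000 Ft = 963,000 Ft
  Exemption: 25% × (963,000 Ft − 387,000 Ft) = 144,000 Ft ≥ 89,000 Ft, so the exemption is fully phased out
  Base: 963,000 Ft − 0 Ft = 963,000 Ft
  963,000 Ft × 22% = 211,860 Ft

211,860 Ft > 77,200 Ft, so the minimum tax is the binding amount.

211,860 Ft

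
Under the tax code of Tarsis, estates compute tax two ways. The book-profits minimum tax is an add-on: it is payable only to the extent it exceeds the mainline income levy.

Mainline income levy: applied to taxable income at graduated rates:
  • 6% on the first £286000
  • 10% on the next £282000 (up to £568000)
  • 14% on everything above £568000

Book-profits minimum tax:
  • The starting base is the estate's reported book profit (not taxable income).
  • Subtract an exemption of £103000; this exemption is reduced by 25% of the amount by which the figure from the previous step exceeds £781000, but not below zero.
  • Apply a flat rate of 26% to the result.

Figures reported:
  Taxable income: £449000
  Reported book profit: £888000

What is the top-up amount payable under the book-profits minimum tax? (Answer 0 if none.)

£177595

Mainline income levy:
  £286000 × 6% = £17160
  £163000 × 10% = £16300
  → £33460

Book-profits minimum tax:
  Base (reported book profit): £888000
  Exemption: £103000 − 25% × (£888000 − £781000) = £103000 − £26750 = £76250
  Base: £888000 − £76250 = £811750
  £811750 × 26% = £211055

Excess of book-profits minimum tax over mainline income levy: £211055 − £33460 = £177595.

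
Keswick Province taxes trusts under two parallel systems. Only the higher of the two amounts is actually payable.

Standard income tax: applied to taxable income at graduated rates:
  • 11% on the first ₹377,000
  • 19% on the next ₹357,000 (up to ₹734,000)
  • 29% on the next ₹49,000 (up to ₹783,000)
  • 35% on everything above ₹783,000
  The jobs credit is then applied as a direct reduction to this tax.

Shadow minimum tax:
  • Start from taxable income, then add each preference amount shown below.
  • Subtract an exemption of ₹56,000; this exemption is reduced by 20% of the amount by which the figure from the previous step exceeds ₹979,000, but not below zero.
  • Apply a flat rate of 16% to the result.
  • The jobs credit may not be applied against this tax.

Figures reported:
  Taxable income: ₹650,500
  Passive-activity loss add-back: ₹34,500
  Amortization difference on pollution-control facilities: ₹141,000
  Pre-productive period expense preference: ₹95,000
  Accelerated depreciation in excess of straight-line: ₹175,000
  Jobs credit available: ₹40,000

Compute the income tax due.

Standard income tax:
  ₹377,000 × 11% = ₹41,470
  ₹273,500 × 19% = ₹51,965
  → ₹93,435
  Less jobs credit ₹40,000 → ₹53,435

Shadow minimum tax:
  Adjusted income: ₹650,500 + ₹34,500 + ₹141,000 + ₹95,000 + ₹175,000 = ₹1,096,000
  Exemption: ₹56,000 − 20% × (₹1,096,000 − ₹979,000) = ₹56,000 − ₹23,400 = ₹32,600
  Base: ₹1,096,000 − ₹32,600 = ₹1,063,400
  ₹1,063,400 × 16% = ₹170,144

₹170,144 > ₹53,435, so the shadow minimum tax is the binding amount.

₹170,144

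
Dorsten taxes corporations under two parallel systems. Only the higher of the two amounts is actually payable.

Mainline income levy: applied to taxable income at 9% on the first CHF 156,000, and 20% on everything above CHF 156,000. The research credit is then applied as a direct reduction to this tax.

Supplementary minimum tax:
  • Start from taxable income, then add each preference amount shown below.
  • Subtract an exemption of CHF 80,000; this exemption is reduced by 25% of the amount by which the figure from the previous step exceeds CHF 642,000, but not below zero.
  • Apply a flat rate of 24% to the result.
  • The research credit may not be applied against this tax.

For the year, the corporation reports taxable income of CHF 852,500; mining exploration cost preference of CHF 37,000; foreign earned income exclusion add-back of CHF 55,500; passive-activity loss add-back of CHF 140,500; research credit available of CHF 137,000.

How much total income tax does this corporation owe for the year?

CHF 260,520

Mainline income levy:
  CHF 156,000 × 9% = CHF 14,040
  CHF 696,500 × 20% = CHF 139,300
  → CHF 153,340
  Less research credit CHF 137,000 → CHF 16,340

Supplementary minimum tax:
  Adjusted income: CHF 852,500 + CHF 37,000 + CHF 55,500 + CHF 140,500 = CHF 1,085,500
  Exemption: 25% × (CHF 1,085,500 − CHF 642,000) = CHF 110,875 ≥ CHF 80,000, so the exemption is fully phased out
  Base: CHF 1,085,500 − CHF 0 = CHF 1,085,500
  CHF 1,085,500 × 24% = CHF 260,520

CHF 260,520 > CHF 16,340, so the supplementary minimum tax is the binding amount.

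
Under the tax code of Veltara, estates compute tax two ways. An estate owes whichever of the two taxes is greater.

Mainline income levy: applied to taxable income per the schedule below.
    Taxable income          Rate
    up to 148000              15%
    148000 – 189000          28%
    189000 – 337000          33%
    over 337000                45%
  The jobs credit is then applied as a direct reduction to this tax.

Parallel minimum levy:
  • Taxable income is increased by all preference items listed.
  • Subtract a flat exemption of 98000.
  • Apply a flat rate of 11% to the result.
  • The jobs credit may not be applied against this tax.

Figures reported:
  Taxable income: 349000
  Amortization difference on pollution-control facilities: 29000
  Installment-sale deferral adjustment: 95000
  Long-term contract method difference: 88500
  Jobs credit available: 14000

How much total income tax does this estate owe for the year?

73920

Parallel minimum levy:
  Adjusted income: 349000 + 29000 + 95000 + 88500 = 561500
  Less exemption 98000 → base 463500
  463500 × 11% = 50985

Mainline income levy:
  148000 × 15% = 22200
  41000 × 28% = 11480
  148000 × 33% = 48840
  12000 × 45% = 5400
  → 87920
  Less jobs credit 14000 → 73920

73920 > 50985, so the mainline income levy governs.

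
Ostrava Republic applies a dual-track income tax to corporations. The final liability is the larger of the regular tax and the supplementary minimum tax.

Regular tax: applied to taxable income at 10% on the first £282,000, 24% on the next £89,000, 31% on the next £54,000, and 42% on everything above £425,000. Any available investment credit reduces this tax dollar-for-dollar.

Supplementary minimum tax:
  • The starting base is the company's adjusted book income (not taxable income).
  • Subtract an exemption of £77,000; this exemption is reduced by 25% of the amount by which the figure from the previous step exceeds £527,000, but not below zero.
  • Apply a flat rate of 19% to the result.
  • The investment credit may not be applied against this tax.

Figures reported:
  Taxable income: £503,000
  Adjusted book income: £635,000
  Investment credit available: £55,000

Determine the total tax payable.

£111,150

Supplementary minimum tax:
  Base (adjusted book income): £635,000
  Exemption: £77,000 − 25% × (£635,000 − £527,000) = £77,000 − £27,000 = £50,000
  Base: £635,000 − £50,000 = £585,000
  £585,000 × 19% = £111,150

Regular tax:
  £282,000 × 10% = £28,200
  £89,000 × 24% = £21,360
  £54,000 × 31% = £16,740
  £78,000 × 42% = £32,760
  → £99,060
  Less investment credit £55,000 → £44,060

£111,150 > £44,060, so the supplementary minimum tax is the binding amount.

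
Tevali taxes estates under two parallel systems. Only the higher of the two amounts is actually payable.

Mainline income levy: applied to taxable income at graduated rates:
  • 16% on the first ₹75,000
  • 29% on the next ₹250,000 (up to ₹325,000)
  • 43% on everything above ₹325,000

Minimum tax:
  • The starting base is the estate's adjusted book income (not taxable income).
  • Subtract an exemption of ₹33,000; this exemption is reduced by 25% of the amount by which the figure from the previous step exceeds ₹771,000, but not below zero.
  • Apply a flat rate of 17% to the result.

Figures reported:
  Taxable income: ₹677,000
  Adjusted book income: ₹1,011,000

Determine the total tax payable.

₹235,860

Minimum tax:
  Base (adjusted book income): ₹1,011,000
  Exemption: 25% × (₹1,011,000 − ₹771,000) = ₹60,000 ≥ ₹33,000, so the exemption is fully phased out
  Base: ₹1,011,000 − ₹0 = ₹1,011,000
  ₹1,011,000 × 17% = ₹171,870

Mainline income levy:
  ₹75,000 × 16% = ₹12,000
  ₹250,000 × 29% = ₹72,500
  ₹352,000 × 43% = ₹151,360
  → ₹235,860

₹235,860 > ₹171,870, so the mainline income levy governs.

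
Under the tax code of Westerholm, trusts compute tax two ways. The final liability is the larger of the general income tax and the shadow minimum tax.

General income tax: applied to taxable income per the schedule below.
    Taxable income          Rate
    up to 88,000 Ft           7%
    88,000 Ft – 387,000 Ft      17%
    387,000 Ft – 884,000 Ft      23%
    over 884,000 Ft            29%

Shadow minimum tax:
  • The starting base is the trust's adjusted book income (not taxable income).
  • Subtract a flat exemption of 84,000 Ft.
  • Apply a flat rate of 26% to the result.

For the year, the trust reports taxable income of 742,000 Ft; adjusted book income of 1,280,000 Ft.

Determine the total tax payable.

310,960 Ft

General income tax:
  88,000 Ft × 7% = 6,160 Ft
  299,000 Ft × 17% = 50,830 Ft
  355,000 Ft × 23% = 81,650 Ft
  → 138,640 Ft

Shadow minimum tax:
  Base (adjusted book income): 1,280,000 Ft
  Less exemption 84,000 Ft → base 1,196,000 Ft
  1,196,000 Ft × 26% = 310,960 Ft

310,960 Ft > 138,640 Ft, so the shadow minimum tax is the binding amount.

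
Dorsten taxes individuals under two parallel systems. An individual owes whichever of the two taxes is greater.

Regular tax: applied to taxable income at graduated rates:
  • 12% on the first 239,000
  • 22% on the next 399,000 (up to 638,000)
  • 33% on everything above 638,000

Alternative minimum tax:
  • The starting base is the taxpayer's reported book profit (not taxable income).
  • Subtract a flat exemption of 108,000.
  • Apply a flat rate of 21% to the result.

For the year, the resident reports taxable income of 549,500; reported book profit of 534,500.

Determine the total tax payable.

96,990

Regular tax:
  239,000 × 12% = 28,680
  310,500 × 22% = 68,310
  → 96,990

Alternative minimum tax:
  Base (reported book profit): 534,500
  Less exemption 108,000 → base 426,500
  426,500 × 21% = 89,565

96,990 > 89,565, so the regular tax governs.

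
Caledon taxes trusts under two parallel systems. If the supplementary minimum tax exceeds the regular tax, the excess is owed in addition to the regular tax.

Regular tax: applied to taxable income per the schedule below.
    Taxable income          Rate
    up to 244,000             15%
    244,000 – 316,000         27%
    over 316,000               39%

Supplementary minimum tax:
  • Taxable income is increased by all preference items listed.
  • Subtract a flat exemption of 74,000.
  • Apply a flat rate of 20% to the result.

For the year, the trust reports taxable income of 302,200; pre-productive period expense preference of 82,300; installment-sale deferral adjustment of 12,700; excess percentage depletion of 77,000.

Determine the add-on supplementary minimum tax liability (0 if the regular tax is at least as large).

Supplementary minimum tax:
  Adjusted income: 302,200 + 82,300 + 12,700 + 77,000 = 474,200
  Less exemption 74,000 → base 400,200
  400,200 × 20% = 80,040

Regular tax:
  244,000 × 15% = 36,600
  58,200 × 27% = 15,714
  → 52,314

Excess of supplementary minimum tax over regular tax: 80,040 − 52,314 = 27,726.

27,726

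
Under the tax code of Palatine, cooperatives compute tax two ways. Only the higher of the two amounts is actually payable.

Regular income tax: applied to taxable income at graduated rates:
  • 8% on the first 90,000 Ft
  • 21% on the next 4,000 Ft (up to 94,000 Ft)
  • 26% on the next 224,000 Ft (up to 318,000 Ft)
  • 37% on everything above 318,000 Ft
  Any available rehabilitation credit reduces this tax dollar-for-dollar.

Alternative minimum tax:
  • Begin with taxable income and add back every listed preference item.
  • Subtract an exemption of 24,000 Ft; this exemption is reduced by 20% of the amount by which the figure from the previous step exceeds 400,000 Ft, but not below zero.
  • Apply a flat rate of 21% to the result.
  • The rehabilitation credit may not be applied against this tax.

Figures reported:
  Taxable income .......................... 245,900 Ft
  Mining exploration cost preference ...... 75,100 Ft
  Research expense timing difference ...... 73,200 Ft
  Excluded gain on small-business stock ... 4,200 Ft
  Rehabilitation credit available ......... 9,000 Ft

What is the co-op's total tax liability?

Alternative minimum tax:
  Adjusted income: 245,900 Ft + 75,100 Ft + 73,200 Ft + 4,200 Ft = 398,400 Ft
  Exemption: 398,400 Ft ≤ 400,000 Ft, so full 24,000 Ft applies
  Base: 398,400 Ft − 24,000 Ft = 374,400 Ft
  374,400 Ft × 21% = 78,624 Ft

Regular income tax:
  90,000 Ft × 8% = 7,200 Ft
  4,000 Ft × 21% = 840 Ft
  151,900 Ft × 26% = 39,494 Ft
  → 47,534 Ft
  Less rehabilitation credit 9,000 Ft → 38,534 Ft

78,624 Ft > 38,534 Ft, so the alternative minimum tax is the binding amount.

78,624 Ft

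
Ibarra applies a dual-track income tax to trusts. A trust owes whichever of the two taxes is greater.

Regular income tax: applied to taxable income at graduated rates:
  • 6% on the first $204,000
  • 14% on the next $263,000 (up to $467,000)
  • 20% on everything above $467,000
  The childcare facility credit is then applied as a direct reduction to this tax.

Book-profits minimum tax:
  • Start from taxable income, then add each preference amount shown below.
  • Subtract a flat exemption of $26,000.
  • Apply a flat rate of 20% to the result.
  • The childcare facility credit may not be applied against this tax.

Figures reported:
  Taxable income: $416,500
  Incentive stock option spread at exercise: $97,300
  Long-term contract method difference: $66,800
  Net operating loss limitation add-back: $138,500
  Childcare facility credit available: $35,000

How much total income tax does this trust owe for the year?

Book-profits minimum tax:
  Adjusted income: $416,500 + $97,300 + $66,800 + $138,500 = $719,100
  Less exemption $26,000 → base $693,100
  $693,100 × 20% = $138,620

Regular income tax:
  $204,000 × 6% = $12,240
  $212,500 × 14% = $29,750
  → $41,990
  Less childcare facility credit $35,000 → $6,990

$138,620 > $6,990, so the book-profits minimum tax is the binding amount.

$138,620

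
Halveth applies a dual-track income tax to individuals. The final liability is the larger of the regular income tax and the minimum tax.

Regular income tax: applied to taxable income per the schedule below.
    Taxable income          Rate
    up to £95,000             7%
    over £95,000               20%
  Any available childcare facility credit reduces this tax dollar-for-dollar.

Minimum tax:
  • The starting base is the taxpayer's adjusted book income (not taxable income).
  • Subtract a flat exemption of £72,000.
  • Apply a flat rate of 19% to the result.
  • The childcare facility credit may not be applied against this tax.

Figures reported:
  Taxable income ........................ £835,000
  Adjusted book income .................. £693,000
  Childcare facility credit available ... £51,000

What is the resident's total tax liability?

Minimum tax:
  Base (adjusted book income): £693,000
  Less exemption £72,000 → base £621,000
  £621,000 × 19% = £117,990

Regular income tax:
  £95,000 × 7% = £6,650
  £740,000 × 20% = £148,000
  → £154,650
  Less childcare facility credit £51,000 → £103,650

£117,990 > £103,650, so the minimum tax is the binding amount.

£117,990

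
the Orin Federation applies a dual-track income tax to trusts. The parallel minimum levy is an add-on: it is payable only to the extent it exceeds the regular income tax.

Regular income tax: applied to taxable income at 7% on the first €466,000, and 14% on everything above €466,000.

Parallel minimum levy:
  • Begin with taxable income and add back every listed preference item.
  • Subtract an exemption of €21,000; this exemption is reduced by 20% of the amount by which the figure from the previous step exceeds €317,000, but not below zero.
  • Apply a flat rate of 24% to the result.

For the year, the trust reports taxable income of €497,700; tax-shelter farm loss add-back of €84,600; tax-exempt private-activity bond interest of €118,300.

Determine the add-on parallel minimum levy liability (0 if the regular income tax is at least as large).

€131,086

Parallel minimum levy:
  Adjusted income: €497,700 + €84,600 + €118,300 = €700,600
  Exemption: 20% × (€700,600 − €317,000) = €76,720 ≥ €21,000, so the exemption is fully phased out
  Base: €700,600 − €0 = €700,600
  €700,600 × 24% = €168,144

Regular income tax:
  €466,000 × 7% = €32,620
  €31,700 × 14% = €4,438
  → €37,058

Excess of parallel minimum levy over regular income tax: €168,144 − €37,058 = €131,086.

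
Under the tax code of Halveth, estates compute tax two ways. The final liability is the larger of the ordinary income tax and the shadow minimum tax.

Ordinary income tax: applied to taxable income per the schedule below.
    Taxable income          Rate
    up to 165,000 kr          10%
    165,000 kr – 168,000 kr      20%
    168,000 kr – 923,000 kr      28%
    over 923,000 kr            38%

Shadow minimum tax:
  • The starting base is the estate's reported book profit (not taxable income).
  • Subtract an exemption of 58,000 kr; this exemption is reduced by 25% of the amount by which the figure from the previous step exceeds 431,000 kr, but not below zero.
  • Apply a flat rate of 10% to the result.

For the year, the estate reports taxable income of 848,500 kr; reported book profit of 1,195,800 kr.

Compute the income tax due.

Ordinary income tax:
  165,000 kr × 10% = 16,500 kr
  3,000 kr × 20% = 600 kr
  680,500 kr × 28% = 190,540 kr
  → 207,640 kr

Shadow minimum tax:
  Base (reported book profit): 1,195,800 kr
  Exemption: 25% × (1,195,800 kr − 431,000 kr) = 191,200 kr ≥ 58,000 kr, so the exemption is fully phased out
  Base: 1,195,800 kr − 0 kr = 1,195,800 kr
  1,195,800 kr × 10% = 119,580 kr

207,640 kr > 119,580 kr, so the ordinary income tax governs.

207,640 kr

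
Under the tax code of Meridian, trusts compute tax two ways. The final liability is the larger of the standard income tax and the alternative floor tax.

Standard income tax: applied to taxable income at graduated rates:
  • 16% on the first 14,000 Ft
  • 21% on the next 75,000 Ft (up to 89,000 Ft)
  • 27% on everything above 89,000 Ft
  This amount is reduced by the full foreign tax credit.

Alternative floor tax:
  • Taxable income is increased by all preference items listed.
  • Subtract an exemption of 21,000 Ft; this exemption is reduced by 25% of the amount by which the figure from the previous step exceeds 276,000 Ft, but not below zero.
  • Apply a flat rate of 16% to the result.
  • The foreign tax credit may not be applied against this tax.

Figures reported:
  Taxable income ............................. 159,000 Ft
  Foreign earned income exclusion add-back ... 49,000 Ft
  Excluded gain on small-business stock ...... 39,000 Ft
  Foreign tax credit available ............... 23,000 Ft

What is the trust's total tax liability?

Alternative floor tax:
  Adjusted income: 159,000 Ft + 49,000 Ft + 39,000 Ft = 247,000 Ft
  Exemption: 247,000 Ft ≤ 276,000 Ft, so full 21,000 Ft applies
  Base: 247,000 Ft − 21,000 Ft = 226,000 Ft
  226,000 Ft × 16% = 36,160 Ft

Standard income tax:
  14,000 Ft × 16% = 2,240 Ft
  75,000 Ft × 21% = 15,750 Ft
  70,000 Ft × 27% = 18,900 Ft
  → 36,890 Ft
  Less foreign tax credit 23,000 Ft → 13,890 Ft

36,160 Ft > 13,890 Ft, so the alternative floor tax is the binding amount.

36,160 Ft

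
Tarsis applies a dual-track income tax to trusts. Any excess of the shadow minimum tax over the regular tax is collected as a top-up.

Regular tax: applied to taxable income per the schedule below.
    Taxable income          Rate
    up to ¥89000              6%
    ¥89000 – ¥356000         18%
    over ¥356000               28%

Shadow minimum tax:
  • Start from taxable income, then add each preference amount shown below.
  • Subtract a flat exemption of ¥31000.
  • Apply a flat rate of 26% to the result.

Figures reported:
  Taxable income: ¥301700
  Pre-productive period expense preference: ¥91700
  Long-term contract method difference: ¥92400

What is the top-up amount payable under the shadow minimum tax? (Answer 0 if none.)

¥74622

Shadow minimum tax:
  Adjusted income: ¥301700 + ¥91700 + ¥92400 = ¥485800
  Less exemption ¥31000 → base ¥454800
  ¥454800 × 26% = ¥118248

Regular tax:
  ¥89000 × 6% = ¥5340
  ¥212700 × 18% = ¥38286
  → ¥43626

Excess of shadow minimum tax over regular tax: ¥118248 − ¥43626 = ¥74622.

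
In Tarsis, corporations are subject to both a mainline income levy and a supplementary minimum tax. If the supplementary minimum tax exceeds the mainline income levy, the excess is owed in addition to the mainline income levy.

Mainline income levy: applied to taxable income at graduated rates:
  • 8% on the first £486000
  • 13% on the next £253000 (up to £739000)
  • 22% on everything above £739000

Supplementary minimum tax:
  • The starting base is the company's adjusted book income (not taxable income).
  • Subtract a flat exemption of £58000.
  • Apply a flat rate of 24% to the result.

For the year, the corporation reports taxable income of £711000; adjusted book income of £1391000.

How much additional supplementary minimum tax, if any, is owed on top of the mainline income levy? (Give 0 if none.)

£251790

Mainline income levy:
  £486000 × 8% = £38880
  £225000 × 13% = £29250
  → £68130

Supplementary minimum tax:
  Base (adjusted book income): £1391000
  Less exemption £58000 → base £1333000
  £1333000 × 24% = £319920

Excess of supplementary minimum tax over mainline income levy: £319920 − £68130 = £251790.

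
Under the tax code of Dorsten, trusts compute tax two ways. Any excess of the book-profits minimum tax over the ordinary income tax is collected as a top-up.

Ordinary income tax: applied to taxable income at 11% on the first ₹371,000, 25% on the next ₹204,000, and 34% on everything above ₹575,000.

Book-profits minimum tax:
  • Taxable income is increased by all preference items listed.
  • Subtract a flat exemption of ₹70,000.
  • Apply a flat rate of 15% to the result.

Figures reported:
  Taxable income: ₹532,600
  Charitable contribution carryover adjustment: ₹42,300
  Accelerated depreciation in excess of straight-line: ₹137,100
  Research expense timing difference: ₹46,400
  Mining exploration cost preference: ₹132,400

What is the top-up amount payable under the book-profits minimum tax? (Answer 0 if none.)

₹41,910

Ordinary income tax:
  ₹371,000 × 11% = ₹40,810
  ₹161,600 × 25% = ₹40,400
  → ₹81,210

Book-profits minimum tax:
  Adjusted income: ₹532,600 + ₹42,300 + ₹137,100 + ₹46,400 + ₹132,400 = ₹890,800
  Less exemption ₹70,000 → base ₹820,800
  ₹820,800 × 15% = ₹123,120

Excess of book-profits minimum tax over ordinary income tax: ₹123,120 − ₹81,210 = ₹41,910.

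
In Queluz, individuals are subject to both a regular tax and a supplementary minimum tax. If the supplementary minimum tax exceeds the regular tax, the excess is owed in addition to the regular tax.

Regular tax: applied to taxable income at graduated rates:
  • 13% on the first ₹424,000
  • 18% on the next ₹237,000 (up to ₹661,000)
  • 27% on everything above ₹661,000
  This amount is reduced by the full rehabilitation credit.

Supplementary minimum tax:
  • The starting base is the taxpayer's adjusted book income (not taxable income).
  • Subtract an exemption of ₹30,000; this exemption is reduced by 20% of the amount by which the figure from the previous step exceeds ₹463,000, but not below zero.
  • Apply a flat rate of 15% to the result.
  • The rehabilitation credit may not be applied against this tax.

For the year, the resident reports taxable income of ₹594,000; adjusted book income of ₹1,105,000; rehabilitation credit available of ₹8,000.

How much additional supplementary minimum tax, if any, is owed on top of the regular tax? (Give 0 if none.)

Supplementary minimum tax:
  Base (adjusted book income): ₹1,105,000
  Exemption: 20% × (₹1,105,000 − ₹463,000) = ₹128,400 ≥ ₹30,000, so the exemption is fully phased out
  Base: ₹1,105,000 − ₹0 = ₹1,105,000
  ₹1,105,000 × 15% = ₹165,750

Regular tax:
  ₹424,000 × 13% = ₹55,120
  ₹170,000 × 18% = ₹30,600
  → ₹85,720
  Less rehabilitation credit ₹8,000 → ₹77,720

Excess of supplementary minimum tax over regular tax: ₹165,750 − ₹77,720 = ₹88,030.

₹88,030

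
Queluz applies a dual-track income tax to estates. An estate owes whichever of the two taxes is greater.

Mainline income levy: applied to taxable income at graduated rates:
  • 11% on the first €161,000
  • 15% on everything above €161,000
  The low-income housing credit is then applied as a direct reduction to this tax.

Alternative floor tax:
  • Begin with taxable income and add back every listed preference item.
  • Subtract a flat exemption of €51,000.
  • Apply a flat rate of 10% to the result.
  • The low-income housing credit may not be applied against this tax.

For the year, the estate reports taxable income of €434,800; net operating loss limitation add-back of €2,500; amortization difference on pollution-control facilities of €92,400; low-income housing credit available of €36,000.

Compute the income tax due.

€47,870

Mainline income levy:
  €161,000 × 11% = €17,710
  €273,800 × 15% = €41,070
  → €58,780
  Less low-income housing credit €36,000 → €22,780

Alternative floor tax:
  Adjusted income: €434,800 + €2,500 + €92,400 = €529,700
  Less exemption €51,000 → base €478,700
  €478,700 × 10% = €47,870

€47,870 > €22,780, so the alternative floor tax is the binding amount.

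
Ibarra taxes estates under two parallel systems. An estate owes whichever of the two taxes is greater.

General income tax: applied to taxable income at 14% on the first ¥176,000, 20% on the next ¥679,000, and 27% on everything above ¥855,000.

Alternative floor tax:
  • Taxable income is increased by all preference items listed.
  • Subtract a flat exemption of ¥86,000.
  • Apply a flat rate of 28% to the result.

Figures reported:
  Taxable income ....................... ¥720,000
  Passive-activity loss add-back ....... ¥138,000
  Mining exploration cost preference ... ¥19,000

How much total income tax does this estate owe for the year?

¥221,480

General income tax:
  ¥176,000 × 14% = ¥24,640
  ¥544,000 × 20% = ¥108,800
  → ¥133,440

Alternative floor tax:
  Adjusted income: ¥720,000 + ¥138,000 + ¥19,000 = ¥877,000
  Less exemption ¥86,000 → base ¥791,000
  ¥791,000 × 28% = ¥221,480

¥221,480 > ¥133,440, so the alternative floor tax is the binding amount.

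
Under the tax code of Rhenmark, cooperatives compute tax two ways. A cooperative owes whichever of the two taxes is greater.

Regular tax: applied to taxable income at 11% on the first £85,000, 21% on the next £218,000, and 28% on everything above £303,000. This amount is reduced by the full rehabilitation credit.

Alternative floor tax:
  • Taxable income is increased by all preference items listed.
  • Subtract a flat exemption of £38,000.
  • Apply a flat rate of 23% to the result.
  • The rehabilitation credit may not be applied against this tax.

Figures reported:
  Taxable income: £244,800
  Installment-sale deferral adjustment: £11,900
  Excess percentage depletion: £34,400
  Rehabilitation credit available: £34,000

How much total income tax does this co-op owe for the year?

Alternative floor tax:
  Adjusted income: £244,800 + £11,900 + £34,400 = £291,100
  Less exemption £38,000 → base £253,100
  £253,100 × 23% = £58,213

Regular tax:
  £85,000 × 11% = £9,350
  £159,800 × 21% = £33,558
  → £42,908
  Less rehabilitation credit £34,000 → £8,908

£58,213 > £8,908, so the alternative floor tax is the binding amount.

£58,213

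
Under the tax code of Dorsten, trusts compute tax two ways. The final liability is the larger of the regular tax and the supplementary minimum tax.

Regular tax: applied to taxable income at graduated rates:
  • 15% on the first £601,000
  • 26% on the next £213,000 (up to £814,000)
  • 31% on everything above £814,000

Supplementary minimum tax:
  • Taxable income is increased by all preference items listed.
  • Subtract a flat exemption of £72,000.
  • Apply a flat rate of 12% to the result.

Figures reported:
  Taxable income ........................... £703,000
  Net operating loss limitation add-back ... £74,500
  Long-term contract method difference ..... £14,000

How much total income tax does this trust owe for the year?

Supplementary minimum tax:
  Adjusted income: £703,000 + £74,500 + £14,000 = £791,500
  Less exemption £72,000 → base £719,500
  £719,500 × 12% = £86,340

Regular tax:
  £601,000 × 15% = £90,150
  £102,000 × 26% = £26,520
  → £116,670

£116,670 > £86,340, so the regular tax governs.

£116,670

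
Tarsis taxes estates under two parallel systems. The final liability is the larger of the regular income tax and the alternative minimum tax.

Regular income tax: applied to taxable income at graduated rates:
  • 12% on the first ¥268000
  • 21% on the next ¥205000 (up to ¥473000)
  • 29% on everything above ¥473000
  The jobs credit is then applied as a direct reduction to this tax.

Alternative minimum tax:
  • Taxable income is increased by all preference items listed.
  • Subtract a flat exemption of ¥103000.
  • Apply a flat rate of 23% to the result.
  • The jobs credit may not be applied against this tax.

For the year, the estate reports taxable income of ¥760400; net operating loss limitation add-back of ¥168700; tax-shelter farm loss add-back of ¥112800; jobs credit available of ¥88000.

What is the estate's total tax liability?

¥215947

Alternative minimum tax:
  Adjusted income: ¥760400 + ¥168700 + ¥112800 = ¥1041900
  Less exemption ¥103000 → base ¥938900
  ¥938900 × 23% = ¥215947

Regular income tax:
  ¥268000 × 12% = ¥32160
  ¥205000 × 21% = ¥43050
  ¥287400 × 29% = ¥83346
  → ¥158556
  Less jobs credit ¥88000 → ¥70556

¥215947 > ¥70556, so the alternative minimum tax is the binding amount.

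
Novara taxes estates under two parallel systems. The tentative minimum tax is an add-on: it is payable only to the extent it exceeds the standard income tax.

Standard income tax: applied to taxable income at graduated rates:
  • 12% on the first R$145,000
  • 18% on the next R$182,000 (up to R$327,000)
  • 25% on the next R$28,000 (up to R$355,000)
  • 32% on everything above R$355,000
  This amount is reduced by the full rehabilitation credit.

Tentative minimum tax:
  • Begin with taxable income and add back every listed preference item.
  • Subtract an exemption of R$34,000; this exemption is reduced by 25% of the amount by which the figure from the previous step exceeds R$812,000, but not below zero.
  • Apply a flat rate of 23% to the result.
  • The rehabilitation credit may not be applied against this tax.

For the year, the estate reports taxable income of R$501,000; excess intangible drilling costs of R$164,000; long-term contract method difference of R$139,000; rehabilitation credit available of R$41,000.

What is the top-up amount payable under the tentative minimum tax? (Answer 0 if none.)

Tentative minimum tax:
  Adjusted income: R$501,000 + R$164,000 + R$139,000 = R$804,000
  Exemption: R$804,000 ≤ R$812,000, so full R$34,000 applies
  Base: R$804,000 − R$34,000 = R$770,000
  R$770,000 × 23% = R$177,100

Standard income tax:
  R$145,000 × 12% = R$17,400
  R$182,000 × 18% = R$32,760
  R$28,000 × 25% = R$7,000
  R$146,000 × 32% = R$46,720
  → R$103,880
  Less rehabilitation credit R$41,000 → R$62,880

Excess of tentative minimum tax over standard income tax: R$177,100 − R$62,880 = R$114,220.

R$114,220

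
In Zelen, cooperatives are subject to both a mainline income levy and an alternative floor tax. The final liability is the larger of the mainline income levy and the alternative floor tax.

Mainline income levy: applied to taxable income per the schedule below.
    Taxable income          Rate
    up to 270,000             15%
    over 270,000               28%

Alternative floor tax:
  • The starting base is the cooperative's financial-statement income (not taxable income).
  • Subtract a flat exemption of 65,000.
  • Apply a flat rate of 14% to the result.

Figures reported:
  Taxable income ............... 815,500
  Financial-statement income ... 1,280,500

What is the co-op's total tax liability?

193,240

Alternative floor tax:
  Base (financial-statement income): 1,280,500
  Less exemption 65,000 → base 1,215,500
  1,215,500 × 14% = 170,170

Mainline income levy:
  270,000 × 15% = 40,500
  545,500 × 28% = 152,740
  → 193,240

193,240 > 170,170, so the mainline income levy governs.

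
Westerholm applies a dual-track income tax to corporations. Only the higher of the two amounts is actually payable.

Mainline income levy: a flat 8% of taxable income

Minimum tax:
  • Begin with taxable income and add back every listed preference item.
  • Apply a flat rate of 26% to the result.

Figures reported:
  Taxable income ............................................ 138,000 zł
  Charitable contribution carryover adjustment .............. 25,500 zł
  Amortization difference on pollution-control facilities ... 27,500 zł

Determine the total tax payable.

49,660 zł

Minimum tax:
  Adjusted income: 138,000 zł + 25,500 zł + 27,500 zł = 191,000 zł
  191,000 zł × 26% = 49,660 zł

Mainline income levy:
  138,000 zł × 8% = 11,040 zł

49,660 zł > 11,040 zł, so the minimum tax is the binding amount.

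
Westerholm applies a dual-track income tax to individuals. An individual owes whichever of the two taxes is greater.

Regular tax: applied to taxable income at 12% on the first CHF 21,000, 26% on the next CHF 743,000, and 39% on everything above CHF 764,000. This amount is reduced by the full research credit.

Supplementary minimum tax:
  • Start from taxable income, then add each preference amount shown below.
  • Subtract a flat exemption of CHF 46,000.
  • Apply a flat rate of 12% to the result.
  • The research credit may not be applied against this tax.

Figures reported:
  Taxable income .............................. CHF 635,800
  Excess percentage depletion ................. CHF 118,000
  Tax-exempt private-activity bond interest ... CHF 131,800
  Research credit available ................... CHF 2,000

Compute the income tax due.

Regular tax:
  CHF 21,000 × 12% = CHF 2,520
  CHF 614,800 × 26% = CHF 159,848
  → CHF 162,368
  Less research credit CHF 2,000 → CHF 160,368

Supplementary minimum tax:
  Adjusted income: CHF 635,800 + CHF 118,000 + CHF 131,800 = CHF 885,600
  Less exemption CHF 46,000 → base CHF 839,600
  CHF 839,600 × 12% = CHF 100,752

CHF 160,368 > CHF 100,752, so the regular tax governs.

CHF 160,368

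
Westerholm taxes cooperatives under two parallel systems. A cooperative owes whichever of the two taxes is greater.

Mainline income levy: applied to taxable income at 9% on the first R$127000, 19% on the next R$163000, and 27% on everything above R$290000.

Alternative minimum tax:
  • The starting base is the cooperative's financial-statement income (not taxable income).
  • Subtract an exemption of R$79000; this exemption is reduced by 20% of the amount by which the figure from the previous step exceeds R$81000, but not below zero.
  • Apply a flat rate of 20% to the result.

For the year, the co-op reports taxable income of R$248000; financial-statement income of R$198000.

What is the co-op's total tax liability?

R$34420

Mainline income levy:
  R$127000 × 9% = R$11430
  R$121000 × 19% = R$22990
  → R$34420

Alternative minimum tax:
  Base (financial-statement income): R$198000
  Exemption: R$79000 − 20% × (R$198000 − R$81000) = R$79000 − R$23400 = R$55600
  Base: R$198000 − R$55600 = R$142400
  R$142400 × 20% = R$28480

R$34420 > R$28480, so the mainline income levy governs.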